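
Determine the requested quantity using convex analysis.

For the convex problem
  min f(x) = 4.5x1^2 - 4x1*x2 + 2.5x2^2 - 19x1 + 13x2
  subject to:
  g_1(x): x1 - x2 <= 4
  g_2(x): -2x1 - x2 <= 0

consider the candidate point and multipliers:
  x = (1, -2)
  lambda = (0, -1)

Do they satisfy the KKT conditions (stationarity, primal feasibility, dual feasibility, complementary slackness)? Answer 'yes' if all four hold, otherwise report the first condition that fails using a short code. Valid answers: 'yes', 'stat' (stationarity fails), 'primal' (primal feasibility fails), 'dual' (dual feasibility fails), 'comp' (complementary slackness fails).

Gradient of f: grad f(x) = Q x + c = (-2, -1)
Constraint values g_i(x) = a_i^T x - b_i:
  g_1((1, -2)) = -1
  g_2((1, -2)) = 0
Stationarity residual: grad f(x) + sum_i lambda_i a_i = (0, 0)
  -> stationarity OK
Primal feasibility (all g_i <= 0): OK
Dual feasibility (all lambda_i >= 0): FAILS
Complementary slackness (lambda_i * g_i(x) = 0 for all i): OK

Verdict: the first failing condition is dual_feasibility -> dual.

dual


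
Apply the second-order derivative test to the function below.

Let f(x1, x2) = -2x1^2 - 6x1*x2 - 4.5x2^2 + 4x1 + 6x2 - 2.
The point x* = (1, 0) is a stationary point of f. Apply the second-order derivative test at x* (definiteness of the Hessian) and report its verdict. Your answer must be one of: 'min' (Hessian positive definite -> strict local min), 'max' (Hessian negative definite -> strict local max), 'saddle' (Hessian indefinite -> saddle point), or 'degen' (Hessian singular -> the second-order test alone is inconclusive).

Compute the Hessian H = grad^2 f:
  H = [[-4, -6], [-6, -9]]
Verify stationarity: grad f(x*) = H x* + g = (0, 0).
Eigenvalues of H: -13, 0.
H has a zero eigenvalue (singular; negative semidefinite but not definite), so H is neither positive definite, negative definite, nor indefinite. The second-order test alone is inconclusive -> degen.
(Indeed, f is constant along the null direction of H through x*, so x* is not a strict local extremum.)

degen


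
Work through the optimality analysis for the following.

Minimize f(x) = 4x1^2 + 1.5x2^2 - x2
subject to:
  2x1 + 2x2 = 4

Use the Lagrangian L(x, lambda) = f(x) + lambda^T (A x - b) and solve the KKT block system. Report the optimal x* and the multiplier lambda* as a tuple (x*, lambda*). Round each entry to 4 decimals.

Form the Lagrangian:
  L(x, lambda) = (1/2) x^T Q x + c^T x + lambda^T (A x - b)
Stationarity (grad_x L = 0): Q x + c + A^T lambda = 0.
Primal feasibility: A x = b.

This gives the KKT block system:
  [ Q   A^T ] [ x     ]   [-c ]
  [ A    0  ] [ lambda ] = [ b ]

Solving the linear system:
  x*      = (0.4545, 1.5455)
  lambda* = (-1.8182)
  f(x*)   = 2.8636

x* = (0.4545, 1.5455), lambda* = (-1.8182)


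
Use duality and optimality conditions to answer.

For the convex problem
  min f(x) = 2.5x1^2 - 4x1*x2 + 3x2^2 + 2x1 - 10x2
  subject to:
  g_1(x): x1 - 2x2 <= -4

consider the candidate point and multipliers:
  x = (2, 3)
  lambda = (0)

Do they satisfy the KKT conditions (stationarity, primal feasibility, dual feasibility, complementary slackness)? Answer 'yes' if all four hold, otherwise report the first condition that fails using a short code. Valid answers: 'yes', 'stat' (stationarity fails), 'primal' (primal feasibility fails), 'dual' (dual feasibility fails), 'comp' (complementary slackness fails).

Gradient of f: grad f(x) = Q x + c = (0, 0)
Constraint values g_i(x) = a_i^T x - b_i:
  g_1((2, 3)) = 0
Stationarity residual: grad f(x) + sum_i lambda_i a_i = (0, 0)
  -> stationarity OK
Primal feasibility (all g_i <= 0): OK
Dual feasibility (all lambda_i >= 0): OK
Complementary slackness (lambda_i * g_i(x) = 0 for all i): OK

Verdict: yes, KKT holds.

yes


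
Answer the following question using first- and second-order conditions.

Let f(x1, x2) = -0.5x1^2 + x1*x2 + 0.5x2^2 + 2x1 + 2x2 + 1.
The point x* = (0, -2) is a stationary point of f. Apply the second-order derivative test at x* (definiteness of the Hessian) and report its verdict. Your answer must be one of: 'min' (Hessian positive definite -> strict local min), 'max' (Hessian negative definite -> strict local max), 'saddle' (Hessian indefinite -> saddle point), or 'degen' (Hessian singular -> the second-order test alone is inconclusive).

Compute the Hessian H = grad^2 f:
  H = [[-1, 1], [1, 1]]
Verify stationarity: grad f(x*) = H x* + g = (0, 0).
Eigenvalues of H: -1.4142, 1.4142.
Eigenvalues have mixed signs, so H is indefinite -> x* is a saddle point.

saddle


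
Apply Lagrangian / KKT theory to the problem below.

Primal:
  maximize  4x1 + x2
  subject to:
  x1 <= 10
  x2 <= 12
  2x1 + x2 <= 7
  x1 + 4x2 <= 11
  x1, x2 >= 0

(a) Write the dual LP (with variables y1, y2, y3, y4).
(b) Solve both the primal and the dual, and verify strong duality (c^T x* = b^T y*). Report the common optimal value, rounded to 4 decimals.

The standard primal-dual pair for 'max c^T x s.t. A x <= b, x >= 0' is:
  Dual:  min b^T y  s.t.  A^T y >= c,  y >= 0.

So the dual LP is:
  minimize  10y1 + 12y2 + 7y3 + 11y4
  subject to:
    y1 + 2y3 + y4 >= 4
    y2 + y3 + 4y4 >= 1
    y1, y2, y3, y4 >= 0

Solving the primal: x* = (3.5, 0).
  primal value c^T x* = 14.
Solving the dual: y* = (0, 0, 2, 0).
  dual value b^T y* = 14.
Strong duality: c^T x* = b^T y*. Confirmed.

14


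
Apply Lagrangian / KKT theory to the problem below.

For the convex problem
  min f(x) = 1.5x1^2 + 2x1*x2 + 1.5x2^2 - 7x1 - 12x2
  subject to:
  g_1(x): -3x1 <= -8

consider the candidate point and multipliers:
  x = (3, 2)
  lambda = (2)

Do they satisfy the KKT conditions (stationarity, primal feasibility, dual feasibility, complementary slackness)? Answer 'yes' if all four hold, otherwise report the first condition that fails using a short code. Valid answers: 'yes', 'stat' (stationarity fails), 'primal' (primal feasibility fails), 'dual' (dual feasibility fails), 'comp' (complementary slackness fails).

Gradient of f: grad f(x) = Q x + c = (6, 0)
Constraint values g_i(x) = a_i^T x - b_i:
  g_1((3, 2)) = -1
Stationarity residual: grad f(x) + sum_i lambda_i a_i = (0, 0)
  -> stationarity OK
Primal feasibility (all g_i <= 0): OK
Dual feasibility (all lambda_i >= 0): OK
Complementary slackness (lambda_i * g_i(x) = 0 for all i): FAILS

Verdict: the first failing condition is complementary_slackness -> comp.

comp


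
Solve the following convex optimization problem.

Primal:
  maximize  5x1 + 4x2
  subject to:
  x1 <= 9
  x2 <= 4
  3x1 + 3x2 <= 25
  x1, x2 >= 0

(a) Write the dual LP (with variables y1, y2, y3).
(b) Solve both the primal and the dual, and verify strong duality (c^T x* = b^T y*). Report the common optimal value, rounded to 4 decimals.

The standard primal-dual pair for 'max c^T x s.t. A x <= b, x >= 0' is:
  Dual:  min b^T y  s.t.  A^T y >= c,  y >= 0.

So the dual LP is:
  minimize  9y1 + 4y2 + 25y3
  subject to:
    y1 + 3y3 >= 5
    y2 + 3y3 >= 4
    y1, y2, y3 >= 0

Solving the primal: x* = (8.3333, 0).
  primal value c^T x* = 41.6667.
Solving the dual: y* = (0, 0, 1.6667).
  dual value b^T y* = 41.6667.
Strong duality: c^T x* = b^T y*. Confirmed.

41.6667


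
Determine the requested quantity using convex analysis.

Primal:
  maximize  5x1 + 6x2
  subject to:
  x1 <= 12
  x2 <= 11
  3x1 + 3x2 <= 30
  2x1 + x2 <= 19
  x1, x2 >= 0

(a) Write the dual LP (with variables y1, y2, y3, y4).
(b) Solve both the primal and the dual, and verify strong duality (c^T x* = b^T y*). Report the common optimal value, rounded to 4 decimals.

The standard primal-dual pair for 'max c^T x s.t. A x <= b, x >= 0' is:
  Dual:  min b^T y  s.t.  A^T y >= c,  y >= 0.

So the dual LP is:
  minimize  12y1 + 11y2 + 30y3 + 19y4
  subject to:
    y1 + 3y3 + 2y4 >= 5
    y2 + 3y3 + y4 >= 6
    y1, y2, y3, y4 >= 0

Solving the primal: x* = (0, 10).
  primal value c^T x* = 60.
Solving the dual: y* = (0, 0, 2, 0).
  dual value b^T y* = 60.
Strong duality: c^T x* = b^T y*. Confirmed.

60


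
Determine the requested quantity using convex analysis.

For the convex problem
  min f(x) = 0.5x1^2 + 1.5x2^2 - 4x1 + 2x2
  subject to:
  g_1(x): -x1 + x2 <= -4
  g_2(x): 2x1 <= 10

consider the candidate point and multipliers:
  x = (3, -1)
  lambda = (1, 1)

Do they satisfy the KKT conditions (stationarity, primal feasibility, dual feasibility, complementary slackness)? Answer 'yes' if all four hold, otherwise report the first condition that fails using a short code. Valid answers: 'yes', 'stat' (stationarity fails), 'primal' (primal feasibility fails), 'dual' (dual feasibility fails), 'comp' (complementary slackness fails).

Gradient of f: grad f(x) = Q x + c = (-1, -1)
Constraint values g_i(x) = a_i^T x - b_i:
  g_1((3, -1)) = 0
  g_2((3, -1)) = -4
Stationarity residual: grad f(x) + sum_i lambda_i a_i = (0, 0)
  -> stationarity OK
Primal feasibility (all g_i <= 0): OK
Dual feasibility (all lambda_i >= 0): OK
Complementary slackness (lambda_i * g_i(x) = 0 for all i): FAILS

Verdict: the first failing condition is complementary_slackness -> comp.

comp


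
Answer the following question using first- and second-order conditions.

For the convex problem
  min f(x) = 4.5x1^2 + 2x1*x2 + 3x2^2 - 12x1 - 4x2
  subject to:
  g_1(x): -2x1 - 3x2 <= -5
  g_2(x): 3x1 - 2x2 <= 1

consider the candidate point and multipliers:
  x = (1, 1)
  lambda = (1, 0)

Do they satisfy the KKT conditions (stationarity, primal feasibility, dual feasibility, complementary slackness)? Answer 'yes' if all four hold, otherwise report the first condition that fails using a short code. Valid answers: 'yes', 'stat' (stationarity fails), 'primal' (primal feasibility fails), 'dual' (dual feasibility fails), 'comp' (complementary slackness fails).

Gradient of f: grad f(x) = Q x + c = (-1, 4)
Constraint values g_i(x) = a_i^T x - b_i:
  g_1((1, 1)) = 0
  g_2((1, 1)) = 0
Stationarity residual: grad f(x) + sum_i lambda_i a_i = (-3, 1)
  -> stationarity FAILS
Primal feasibility (all g_i <= 0): OK
Dual feasibility (all lambda_i >= 0): OK
Complementary slackness (lambda_i * g_i(x) = 0 for all i): OK

Verdict: the first failing condition is stationarity -> stat.

stat


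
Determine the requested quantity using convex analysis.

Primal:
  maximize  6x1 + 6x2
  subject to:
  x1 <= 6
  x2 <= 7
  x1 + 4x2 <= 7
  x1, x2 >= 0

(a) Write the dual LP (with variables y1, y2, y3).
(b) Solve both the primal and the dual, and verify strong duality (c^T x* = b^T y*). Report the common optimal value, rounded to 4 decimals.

The standard primal-dual pair for 'max c^T x s.t. A x <= b, x >= 0' is:
  Dual:  min b^T y  s.t.  A^T y >= c,  y >= 0.

So the dual LP is:
  minimize  6y1 + 7y2 + 7y3
  subject to:
    y1 + y3 >= 6
    y2 + 4y3 >= 6
    y1, y2, y3 >= 0

Solving the primal: x* = (6, 0.25).
  primal value c^T x* = 37.5.
Solving the dual: y* = (4.5, 0, 1.5).
  dual value b^T y* = 37.5.
Strong duality: c^T x* = b^T y*. Confirmed.

37.5


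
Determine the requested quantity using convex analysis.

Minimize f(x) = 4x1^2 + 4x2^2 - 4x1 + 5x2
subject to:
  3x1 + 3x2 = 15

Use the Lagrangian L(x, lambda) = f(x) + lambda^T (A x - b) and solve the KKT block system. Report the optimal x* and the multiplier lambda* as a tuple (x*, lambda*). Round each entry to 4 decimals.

Form the Lagrangian:
  L(x, lambda) = (1/2) x^T Q x + c^T x + lambda^T (A x - b)
Stationarity (grad_x L = 0): Q x + c + A^T lambda = 0.
Primal feasibility: A x = b.

This gives the KKT block system:
  [ Q   A^T ] [ x     ]   [-c ]
  [ A    0  ] [ lambda ] = [ b ]

Solving the linear system:
  x*      = (3.0625, 1.9375)
  lambda* = (-6.8333)
  f(x*)   = 49.9688

x* = (3.0625, 1.9375), lambda* = (-6.8333)


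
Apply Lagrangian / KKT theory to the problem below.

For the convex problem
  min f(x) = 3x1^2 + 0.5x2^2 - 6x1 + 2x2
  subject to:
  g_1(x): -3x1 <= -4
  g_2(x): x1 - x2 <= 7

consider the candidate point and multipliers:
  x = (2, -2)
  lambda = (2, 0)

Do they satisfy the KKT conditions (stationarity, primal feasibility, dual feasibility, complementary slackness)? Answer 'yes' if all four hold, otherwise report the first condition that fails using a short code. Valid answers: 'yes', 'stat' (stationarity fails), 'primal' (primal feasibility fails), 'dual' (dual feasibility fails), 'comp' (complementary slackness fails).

Gradient of f: grad f(x) = Q x + c = (6, 0)
Constraint values g_i(x) = a_i^T x - b_i:
  g_1((2, -2)) = -2
  g_2((2, -2)) = -3
Stationarity residual: grad f(x) + sum_i lambda_i a_i = (0, 0)
  -> stationarity OK
Primal feasibility (all g_i <= 0): OK
Dual feasibility (all lambda_i >= 0): OK
Complementary slackness (lambda_i * g_i(x) = 0 for all i): FAILS

Verdict: the first failing condition is complementary_slackness -> comp.

comp


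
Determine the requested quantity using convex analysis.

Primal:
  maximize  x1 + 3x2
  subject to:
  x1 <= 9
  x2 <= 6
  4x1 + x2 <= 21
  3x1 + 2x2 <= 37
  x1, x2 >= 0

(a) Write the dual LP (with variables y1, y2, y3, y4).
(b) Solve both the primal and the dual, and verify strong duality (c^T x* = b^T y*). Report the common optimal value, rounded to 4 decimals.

The standard primal-dual pair for 'max c^T x s.t. A x <= b, x >= 0' is:
  Dual:  min b^T y  s.t.  A^T y >= c,  y >= 0.

So the dual LP is:
  minimize  9y1 + 6y2 + 21y3 + 37y4
  subject to:
    y1 + 4y3 + 3y4 >= 1
    y2 + y3 + 2y4 >= 3
    y1, y2, y3, y4 >= 0

Solving the primal: x* = (3.75, 6).
  primal value c^T x* = 21.75.
Solving the dual: y* = (0, 2.75, 0.25, 0).
  dual value b^T y* = 21.75.
Strong duality: c^T x* = b^T y*. Confirmed.

21.75


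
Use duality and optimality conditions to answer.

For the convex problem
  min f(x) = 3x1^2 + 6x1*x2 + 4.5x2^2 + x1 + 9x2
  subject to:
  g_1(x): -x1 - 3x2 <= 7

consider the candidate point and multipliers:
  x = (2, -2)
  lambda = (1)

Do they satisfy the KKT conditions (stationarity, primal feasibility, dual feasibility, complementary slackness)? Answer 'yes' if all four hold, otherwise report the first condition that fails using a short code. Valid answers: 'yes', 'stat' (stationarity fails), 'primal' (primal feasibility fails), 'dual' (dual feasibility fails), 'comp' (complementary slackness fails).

Gradient of f: grad f(x) = Q x + c = (1, 3)
Constraint values g_i(x) = a_i^T x - b_i:
  g_1((2, -2)) = -3
Stationarity residual: grad f(x) + sum_i lambda_i a_i = (0, 0)
  -> stationarity OK
Primal feasibility (all g_i <= 0): OK
Dual feasibility (all lambda_i >= 0): OK
Complementary slackness (lambda_i * g_i(x) = 0 for all i): FAILS

Verdict: the first failing condition is complementary_slackness -> comp.

comp


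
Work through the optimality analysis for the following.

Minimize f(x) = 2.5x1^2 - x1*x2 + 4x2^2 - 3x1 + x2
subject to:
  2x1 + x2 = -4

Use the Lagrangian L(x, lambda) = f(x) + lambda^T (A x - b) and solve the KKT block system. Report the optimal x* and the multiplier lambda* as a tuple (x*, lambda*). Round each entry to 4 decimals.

Form the Lagrangian:
  L(x, lambda) = (1/2) x^T Q x + c^T x + lambda^T (A x - b)
Stationarity (grad_x L = 0): Q x + c + A^T lambda = 0.
Primal feasibility: A x = b.

This gives the KKT block system:
  [ Q   A^T ] [ x     ]   [-c ]
  [ A    0  ] [ lambda ] = [ b ]

Solving the linear system:
  x*      = (-1.5366, -0.9268)
  lambda* = (4.878)
  f(x*)   = 11.5976

x* = (-1.5366, -0.9268), lambda* = (4.878)


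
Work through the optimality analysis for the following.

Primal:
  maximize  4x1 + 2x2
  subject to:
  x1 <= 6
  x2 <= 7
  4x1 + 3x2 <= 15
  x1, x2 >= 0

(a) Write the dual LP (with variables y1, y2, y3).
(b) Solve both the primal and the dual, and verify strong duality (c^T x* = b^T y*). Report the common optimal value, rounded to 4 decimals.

The standard primal-dual pair for 'max c^T x s.t. A x <= b, x >= 0' is:
  Dual:  min b^T y  s.t.  A^T y >= c,  y >= 0.

So the dual LP is:
  minimize  6y1 + 7y2 + 15y3
  subject to:
    y1 + 4y3 >= 4
    y2 + 3y3 >= 2
    y1, y2, y3 >= 0

Solving the primal: x* = (3.75, 0).
  primal value c^T x* = 15.
Solving the dual: y* = (0, 0, 1).
  dual value b^T y* = 15.
Strong duality: c^T x* = b^T y*. Confirmed.

15


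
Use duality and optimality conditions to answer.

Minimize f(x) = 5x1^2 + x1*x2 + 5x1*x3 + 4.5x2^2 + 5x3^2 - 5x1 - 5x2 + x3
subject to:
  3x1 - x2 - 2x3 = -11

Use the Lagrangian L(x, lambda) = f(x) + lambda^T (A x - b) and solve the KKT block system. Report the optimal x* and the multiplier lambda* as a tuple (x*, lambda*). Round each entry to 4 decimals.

Form the Lagrangian:
  L(x, lambda) = (1/2) x^T Q x + c^T x + lambda^T (A x - b)
Stationarity (grad_x L = 0): Q x + c + A^T lambda = 0.
Primal feasibility: A x = b.

This gives the KKT block system:
  [ Q   A^T ] [ x     ]   [-c ]
  [ A    0  ] [ lambda ] = [ b ]

Solving the linear system:
  x*      = (-1.9941, 1.309, 1.8544)
  lambda* = (4.7867)
  f(x*)   = 28.9667

x* = (-1.9941, 1.309, 1.8544), lambda* = (4.7867)


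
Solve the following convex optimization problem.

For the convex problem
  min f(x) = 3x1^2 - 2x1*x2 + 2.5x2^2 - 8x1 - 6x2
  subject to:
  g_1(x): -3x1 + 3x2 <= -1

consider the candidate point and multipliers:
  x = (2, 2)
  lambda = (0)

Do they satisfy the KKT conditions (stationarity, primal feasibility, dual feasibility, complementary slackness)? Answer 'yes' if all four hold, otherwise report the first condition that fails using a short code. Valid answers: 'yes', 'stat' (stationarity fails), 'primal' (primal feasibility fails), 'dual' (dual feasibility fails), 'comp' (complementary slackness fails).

Gradient of f: grad f(x) = Q x + c = (0, 0)
Constraint values g_i(x) = a_i^T x - b_i:
  g_1((2, 2)) = 1
Stationarity residual: grad f(x) + sum_i lambda_i a_i = (0, 0)
  -> stationarity OK
Primal feasibility (all g_i <= 0): FAILS
Dual feasibility (all lambda_i >= 0): OK
Complementary slackness (lambda_i * g_i(x) = 0 for all i): OK

Verdict: the first failing condition is primal_feasibility -> primal.

primal


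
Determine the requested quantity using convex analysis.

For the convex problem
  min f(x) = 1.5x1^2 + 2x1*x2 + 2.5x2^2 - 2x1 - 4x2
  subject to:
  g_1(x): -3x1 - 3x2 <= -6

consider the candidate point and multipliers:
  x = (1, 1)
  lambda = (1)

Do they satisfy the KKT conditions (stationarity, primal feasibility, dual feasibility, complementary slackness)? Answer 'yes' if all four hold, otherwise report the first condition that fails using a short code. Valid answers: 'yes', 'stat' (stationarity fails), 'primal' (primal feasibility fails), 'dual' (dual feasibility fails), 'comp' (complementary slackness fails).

Gradient of f: grad f(x) = Q x + c = (3, 3)
Constraint values g_i(x) = a_i^T x - b_i:
  g_1((1, 1)) = 0
Stationarity residual: grad f(x) + sum_i lambda_i a_i = (0, 0)
  -> stationarity OK
Primal feasibility (all g_i <= 0): OK
Dual feasibility (all lambda_i >= 0): OK
Complementary slackness (lambda_i * g_i(x) = 0 for all i): OK

Verdict: yes, KKT holds.

yes


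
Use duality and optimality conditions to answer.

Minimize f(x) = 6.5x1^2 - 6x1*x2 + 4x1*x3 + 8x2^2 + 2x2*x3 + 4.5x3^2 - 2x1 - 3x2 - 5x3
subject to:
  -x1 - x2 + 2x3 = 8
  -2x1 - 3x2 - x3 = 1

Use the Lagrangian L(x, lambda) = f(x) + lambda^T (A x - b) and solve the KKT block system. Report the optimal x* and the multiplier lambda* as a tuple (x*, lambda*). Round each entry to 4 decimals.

Form the Lagrangian:
  L(x, lambda) = (1/2) x^T Q x + c^T x + lambda^T (A x - b)
Stationarity (grad_x L = 0): Q x + c + A^T lambda = 0.
Primal feasibility: A x = b.

This gives the KKT block system:
  [ Q   A^T ] [ x     ]   [-c ]
  [ A    0  ] [ lambda ] = [ b ]

Solving the linear system:
  x*      = (-1.1937, -0.5759, 3.1152)
  lambda* = (-7.1644, 2.781)
  f(x*)   = 21.537

x* = (-1.1937, -0.5759, 3.1152), lambda* = (-7.1644, 2.781)


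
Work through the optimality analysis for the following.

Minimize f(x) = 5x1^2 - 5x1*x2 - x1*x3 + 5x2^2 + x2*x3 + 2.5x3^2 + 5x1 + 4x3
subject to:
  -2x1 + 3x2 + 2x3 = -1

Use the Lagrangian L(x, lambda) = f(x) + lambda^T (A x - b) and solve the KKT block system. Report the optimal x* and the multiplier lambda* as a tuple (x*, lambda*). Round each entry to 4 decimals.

Form the Lagrangian:
  L(x, lambda) = (1/2) x^T Q x + c^T x + lambda^T (A x - b)
Stationarity (grad_x L = 0): Q x + c + A^T lambda = 0.
Primal feasibility: A x = b.

This gives the KKT block system:
  [ Q   A^T ] [ x     ]   [-c ]
  [ A    0  ] [ lambda ] = [ b ]

Solving the linear system:
  x*      = (-0.7304, -0.2495, -0.8561)
  lambda* = (-0.1002)
  f(x*)   = -3.5883

x* = (-0.7304, -0.2495, -0.8561), lambda* = (-0.1002)


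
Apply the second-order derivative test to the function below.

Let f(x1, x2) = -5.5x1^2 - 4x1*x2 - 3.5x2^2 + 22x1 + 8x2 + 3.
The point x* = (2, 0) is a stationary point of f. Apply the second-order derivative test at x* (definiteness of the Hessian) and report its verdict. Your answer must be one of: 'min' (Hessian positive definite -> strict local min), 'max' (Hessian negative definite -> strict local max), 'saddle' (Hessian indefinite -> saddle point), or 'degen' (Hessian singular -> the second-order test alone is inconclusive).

Compute the Hessian H = grad^2 f:
  H = [[-11, -4], [-4, -7]]
Verify stationarity: grad f(x*) = H x* + g = (0, 0).
Eigenvalues of H: -13.4721, -4.5279.
Both eigenvalues < 0, so H is negative definite -> x* is a strict local max.

max


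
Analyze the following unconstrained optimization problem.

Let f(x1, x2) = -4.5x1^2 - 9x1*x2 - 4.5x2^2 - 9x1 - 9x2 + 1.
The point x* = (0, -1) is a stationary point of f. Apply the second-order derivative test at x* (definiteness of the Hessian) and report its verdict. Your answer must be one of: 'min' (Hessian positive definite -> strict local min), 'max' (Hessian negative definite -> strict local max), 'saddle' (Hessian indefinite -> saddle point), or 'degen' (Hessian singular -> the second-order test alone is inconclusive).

Compute the Hessian H = grad^2 f:
  H = [[-9, -9], [-9, -9]]
Verify stationarity: grad f(x*) = H x* + g = (0, 0).
Eigenvalues of H: -18, 0.
H has a zero eigenvalue (singular; negative semidefinite but not definite), so H is neither positive definite, negative definite, nor indefinite. The second-order test alone is inconclusive -> degen.
(Indeed, f is constant along the null direction of H through x*, so x* is not a strict local extremum.)

degen


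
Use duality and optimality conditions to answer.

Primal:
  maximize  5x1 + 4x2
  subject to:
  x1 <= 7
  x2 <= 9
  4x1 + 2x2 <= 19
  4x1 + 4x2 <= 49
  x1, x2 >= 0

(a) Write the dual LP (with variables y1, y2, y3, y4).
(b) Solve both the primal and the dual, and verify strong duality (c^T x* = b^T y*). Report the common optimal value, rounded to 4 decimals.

The standard primal-dual pair for 'max c^T x s.t. A x <= b, x >= 0' is:
  Dual:  min b^T y  s.t.  A^T y >= c,  y >= 0.

So the dual LP is:
  minimize  7y1 + 9y2 + 19y3 + 49y4
  subject to:
    y1 + 4y3 + 4y4 >= 5
    y2 + 2y3 + 4y4 >= 4
    y1, y2, y3, y4 >= 0

Solving the primal: x* = (0.25, 9).
  primal value c^T x* = 37.25.
Solving the dual: y* = (0, 1.5, 1.25, 0).
  dual value b^T y* = 37.25.
Strong duality: c^T x* = b^T y*. Confirmed.

37.25


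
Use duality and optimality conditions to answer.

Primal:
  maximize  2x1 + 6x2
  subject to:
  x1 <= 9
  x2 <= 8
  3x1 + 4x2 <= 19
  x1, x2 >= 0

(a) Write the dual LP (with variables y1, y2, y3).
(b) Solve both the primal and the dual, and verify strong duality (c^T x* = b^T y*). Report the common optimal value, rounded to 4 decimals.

The standard primal-dual pair for 'max c^T x s.t. A x <= b, x >= 0' is:
  Dual:  min b^T y  s.t.  A^T y >= c,  y >= 0.

So the dual LP is:
  minimize  9y1 + 8y2 + 19y3
  subject to:
    y1 + 3y3 >= 2
    y2 + 4y3 >= 6
    y1, y2, y3 >= 0

Solving the primal: x* = (0, 4.75).
  primal value c^T x* = 28.5.
Solving the dual: y* = (0, 0, 1.5).
  dual value b^T y* = 28.5.
Strong duality: c^T x* = b^T y*. Confirmed.

28.5


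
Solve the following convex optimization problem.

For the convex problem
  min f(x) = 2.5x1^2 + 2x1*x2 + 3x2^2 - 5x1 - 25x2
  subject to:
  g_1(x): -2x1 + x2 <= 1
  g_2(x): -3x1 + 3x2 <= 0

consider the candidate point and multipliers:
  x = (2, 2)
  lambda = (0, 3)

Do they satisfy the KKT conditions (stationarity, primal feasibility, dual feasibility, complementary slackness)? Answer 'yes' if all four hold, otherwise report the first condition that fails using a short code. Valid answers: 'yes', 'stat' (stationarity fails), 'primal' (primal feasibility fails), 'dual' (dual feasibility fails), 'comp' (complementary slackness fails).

Gradient of f: grad f(x) = Q x + c = (9, -9)
Constraint values g_i(x) = a_i^T x - b_i:
  g_1((2, 2)) = -3
  g_2((2, 2)) = 0
Stationarity residual: grad f(x) + sum_i lambda_i a_i = (0, 0)
  -> stationarity OK
Primal feasibility (all g_i <= 0): OK
Dual feasibility (all lambda_i >= 0): OK
Complementary slackness (lambda_i * g_i(x) = 0 for all i): OK

Verdict: yes, KKT holds.

yes


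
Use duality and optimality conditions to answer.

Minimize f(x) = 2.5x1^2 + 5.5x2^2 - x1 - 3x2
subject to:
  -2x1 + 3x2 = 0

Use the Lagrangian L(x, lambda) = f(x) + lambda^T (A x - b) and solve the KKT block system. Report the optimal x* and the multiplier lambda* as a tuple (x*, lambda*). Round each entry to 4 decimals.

Form the Lagrangian:
  L(x, lambda) = (1/2) x^T Q x + c^T x + lambda^T (A x - b)
Stationarity (grad_x L = 0): Q x + c + A^T lambda = 0.
Primal feasibility: A x = b.

This gives the KKT block system:
  [ Q   A^T ] [ x     ]   [-c ]
  [ A    0  ] [ lambda ] = [ b ]

Solving the linear system:
  x*      = (0.3034, 0.2022)
  lambda* = (0.2584)
  f(x*)   = -0.4551

x* = (0.3034, 0.2022), lambda* = (0.2584)


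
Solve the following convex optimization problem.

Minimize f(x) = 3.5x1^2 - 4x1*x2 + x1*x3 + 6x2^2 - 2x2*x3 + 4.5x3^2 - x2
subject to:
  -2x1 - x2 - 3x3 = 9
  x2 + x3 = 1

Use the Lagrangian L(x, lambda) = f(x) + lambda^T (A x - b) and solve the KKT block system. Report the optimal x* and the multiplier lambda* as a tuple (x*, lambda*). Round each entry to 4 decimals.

Form the Lagrangian:
  L(x, lambda) = (1/2) x^T Q x + c^T x + lambda^T (A x - b)
Stationarity (grad_x L = 0): Q x + c + A^T lambda = 0.
Primal feasibility: A x = b.

This gives the KKT block system:
  [ Q   A^T ] [ x     ]   [-c ]
  [ A    0  ] [ lambda ] = [ b ]

Solving the linear system:
  x*      = (-4.9545, 1.0455, -0.0455)
  lambda* = (-19.4545, -50.9091)
  f(x*)   = 112.4773

x* = (-4.9545, 1.0455, -0.0455), lambda* = (-19.4545, -50.9091)


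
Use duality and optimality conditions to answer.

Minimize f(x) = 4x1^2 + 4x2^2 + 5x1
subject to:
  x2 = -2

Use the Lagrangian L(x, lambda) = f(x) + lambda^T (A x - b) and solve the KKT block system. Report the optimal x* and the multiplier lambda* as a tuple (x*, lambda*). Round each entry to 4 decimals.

Form the Lagrangian:
  L(x, lambda) = (1/2) x^T Q x + c^T x + lambda^T (A x - b)
Stationarity (grad_x L = 0): Q x + c + A^T lambda = 0.
Primal feasibility: A x = b.

This gives the KKT block system:
  [ Q   A^T ] [ x     ]   [-c ]
  [ A    0  ] [ lambda ] = [ b ]

Solving the linear system:
  x*      = (-0.625, -2)
  lambda* = (16)
  f(x*)   = 14.4375

x* = (-0.625, -2), lambda* = (16)


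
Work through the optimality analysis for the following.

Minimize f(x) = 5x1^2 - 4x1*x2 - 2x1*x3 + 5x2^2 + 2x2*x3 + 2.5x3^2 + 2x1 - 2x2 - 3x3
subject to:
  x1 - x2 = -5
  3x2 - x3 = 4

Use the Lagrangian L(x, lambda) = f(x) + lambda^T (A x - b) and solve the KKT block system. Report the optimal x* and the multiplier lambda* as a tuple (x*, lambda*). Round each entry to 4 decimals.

Form the Lagrangian:
  L(x, lambda) = (1/2) x^T Q x + c^T x + lambda^T (A x - b)
Stationarity (grad_x L = 0): Q x + c + A^T lambda = 0.
Primal feasibility: A x = b.

This gives the KKT block system:
  [ Q   A^T ] [ x     ]   [-c ]
  [ A    0  ] [ lambda ] = [ b ]

Solving the linear system:
  x*      = (-3.7895, 1.2105, -0.3684)
  lambda* = (40, 5.1579)
  f(x*)   = 85.2368

x* = (-3.7895, 1.2105, -0.3684), lambda* = (40, 5.1579)


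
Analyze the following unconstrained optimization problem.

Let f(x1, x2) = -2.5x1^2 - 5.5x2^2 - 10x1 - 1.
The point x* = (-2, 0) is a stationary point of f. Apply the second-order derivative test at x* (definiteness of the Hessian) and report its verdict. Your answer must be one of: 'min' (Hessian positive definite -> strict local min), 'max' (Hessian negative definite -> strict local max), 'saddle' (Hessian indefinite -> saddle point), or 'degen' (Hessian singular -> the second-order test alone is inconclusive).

Compute the Hessian H = grad^2 f:
  H = [[-5, 0], [0, -11]]
Verify stationarity: grad f(x*) = H x* + g = (0, 0).
Eigenvalues of H: -11, -5.
Both eigenvalues < 0, so H is negative definite -> x* is a strict local max.

max


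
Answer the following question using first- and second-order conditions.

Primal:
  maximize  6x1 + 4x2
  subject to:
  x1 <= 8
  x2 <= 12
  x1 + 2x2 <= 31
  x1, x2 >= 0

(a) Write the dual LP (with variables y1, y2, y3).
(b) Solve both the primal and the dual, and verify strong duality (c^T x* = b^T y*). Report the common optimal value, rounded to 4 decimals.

The standard primal-dual pair for 'max c^T x s.t. A x <= b, x >= 0' is:
  Dual:  min b^T y  s.t.  A^T y >= c,  y >= 0.

So the dual LP is:
  minimize  8y1 + 12y2 + 31y3
  subject to:
    y1 + y3 >= 6
    y2 + 2y3 >= 4
    y1, y2, y3 >= 0

Solving the primal: x* = (8, 11.5).
  primal value c^T x* = 94.
Solving the dual: y* = (4, 0, 2).
  dual value b^T y* = 94.
Strong duality: c^T x* = b^T y*. Confirmed.

94


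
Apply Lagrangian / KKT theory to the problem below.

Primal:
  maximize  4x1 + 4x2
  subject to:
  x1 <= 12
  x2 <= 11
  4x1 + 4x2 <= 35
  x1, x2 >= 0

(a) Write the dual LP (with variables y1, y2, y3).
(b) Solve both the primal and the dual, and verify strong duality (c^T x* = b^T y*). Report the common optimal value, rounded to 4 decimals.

The standard primal-dual pair for 'max c^T x s.t. A x <= b, x >= 0' is:
  Dual:  min b^T y  s.t.  A^T y >= c,  y >= 0.

So the dual LP is:
  minimize  12y1 + 11y2 + 35y3
  subject to:
    y1 + 4y3 >= 4
    y2 + 4y3 >= 4
    y1, y2, y3 >= 0

Solving the primal: x* = (8.75, 0).
  primal value c^T x* = 35.
Solving the dual: y* = (0, 0, 1).
  dual value b^T y* = 35.
Strong duality: c^T x* = b^T y*. Confirmed.

35


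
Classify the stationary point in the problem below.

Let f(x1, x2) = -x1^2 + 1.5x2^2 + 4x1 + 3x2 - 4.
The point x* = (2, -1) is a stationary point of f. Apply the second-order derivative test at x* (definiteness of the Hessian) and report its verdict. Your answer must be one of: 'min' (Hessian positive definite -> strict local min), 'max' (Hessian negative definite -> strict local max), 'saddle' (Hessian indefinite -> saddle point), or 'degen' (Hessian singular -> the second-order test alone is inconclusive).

Compute the Hessian H = grad^2 f:
  H = [[-2, 0], [0, 3]]
Verify stationarity: grad f(x*) = H x* + g = (0, 0).
Eigenvalues of H: -2, 3.
Eigenvalues have mixed signs, so H is indefinite -> x* is a saddle point.

saddle


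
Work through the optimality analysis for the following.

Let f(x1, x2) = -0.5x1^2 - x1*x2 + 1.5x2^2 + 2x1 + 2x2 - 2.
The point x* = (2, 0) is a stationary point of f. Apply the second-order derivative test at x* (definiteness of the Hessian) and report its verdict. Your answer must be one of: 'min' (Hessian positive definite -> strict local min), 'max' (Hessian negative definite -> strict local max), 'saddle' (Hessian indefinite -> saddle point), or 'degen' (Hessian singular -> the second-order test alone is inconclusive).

Compute the Hessian H = grad^2 f:
  H = [[-1, -1], [-1, 3]]
Verify stationarity: grad f(x*) = H x* + g = (0, 0).
Eigenvalues of H: -1.2361, 3.2361.
Eigenvalues have mixed signs, so H is indefinite -> x* is a saddle point.

saddle


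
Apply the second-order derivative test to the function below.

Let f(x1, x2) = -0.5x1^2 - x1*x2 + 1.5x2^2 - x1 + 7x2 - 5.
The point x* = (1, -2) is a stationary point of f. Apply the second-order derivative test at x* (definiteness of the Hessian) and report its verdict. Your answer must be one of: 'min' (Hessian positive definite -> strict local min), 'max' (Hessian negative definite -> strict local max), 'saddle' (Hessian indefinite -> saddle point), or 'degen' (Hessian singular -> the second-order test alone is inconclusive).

Compute the Hessian H = grad^2 f:
  H = [[-1, -1], [-1, 3]]
Verify stationarity: grad f(x*) = H x* + g = (0, 0).
Eigenvalues of H: -1.2361, 3.2361.
Eigenvalues have mixed signs, so H is indefinite -> x* is a saddle point.

saddle


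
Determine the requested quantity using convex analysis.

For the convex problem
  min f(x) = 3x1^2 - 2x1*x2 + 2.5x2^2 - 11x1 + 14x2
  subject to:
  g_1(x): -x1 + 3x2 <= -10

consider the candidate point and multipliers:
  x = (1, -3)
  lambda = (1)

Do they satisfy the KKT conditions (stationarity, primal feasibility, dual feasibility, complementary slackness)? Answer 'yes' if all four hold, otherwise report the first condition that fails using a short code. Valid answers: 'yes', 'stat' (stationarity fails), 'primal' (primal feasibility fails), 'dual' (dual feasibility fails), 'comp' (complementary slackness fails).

Gradient of f: grad f(x) = Q x + c = (1, -3)
Constraint values g_i(x) = a_i^T x - b_i:
  g_1((1, -3)) = 0
Stationarity residual: grad f(x) + sum_i lambda_i a_i = (0, 0)
  -> stationarity OK
Primal feasibility (all g_i <= 0): OK
Dual feasibility (all lambda_i >= 0): OK
Complementary slackness (lambda_i * g_i(x) = 0 for all i): OK

Verdict: yes, KKT holds.

yes


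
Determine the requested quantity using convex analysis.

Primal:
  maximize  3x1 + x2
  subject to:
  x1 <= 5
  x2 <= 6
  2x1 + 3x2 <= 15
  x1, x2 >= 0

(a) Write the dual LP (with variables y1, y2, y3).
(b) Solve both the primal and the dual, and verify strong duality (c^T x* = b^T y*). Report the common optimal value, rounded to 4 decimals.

The standard primal-dual pair for 'max c^T x s.t. A x <= b, x >= 0' is:
  Dual:  min b^T y  s.t.  A^T y >= c,  y >= 0.

So the dual LP is:
  minimize  5y1 + 6y2 + 15y3
  subject to:
    y1 + 2y3 >= 3
    y2 + 3y3 >= 1
    y1, y2, y3 >= 0

Solving the primal: x* = (5, 1.6667).
  primal value c^T x* = 16.6667.
Solving the dual: y* = (2.3333, 0, 0.3333).
  dual value b^T y* = 16.6667.
Strong duality: c^T x* = b^T y*. Confirmed.

16.6667


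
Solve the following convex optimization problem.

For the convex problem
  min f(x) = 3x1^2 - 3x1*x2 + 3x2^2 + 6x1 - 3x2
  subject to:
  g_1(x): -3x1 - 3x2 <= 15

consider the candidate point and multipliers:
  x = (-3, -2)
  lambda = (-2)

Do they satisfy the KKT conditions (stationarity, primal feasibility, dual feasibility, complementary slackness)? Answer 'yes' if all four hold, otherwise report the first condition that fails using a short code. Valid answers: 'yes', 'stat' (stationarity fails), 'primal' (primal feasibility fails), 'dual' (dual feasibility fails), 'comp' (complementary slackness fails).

Gradient of f: grad f(x) = Q x + c = (-6, -6)
Constraint values g_i(x) = a_i^T x - b_i:
  g_1((-3, -2)) = 0
Stationarity residual: grad f(x) + sum_i lambda_i a_i = (0, 0)
  -> stationarity OK
Primal feasibility (all g_i <= 0): OK
Dual feasibility (all lambda_i >= 0): FAILS
Complementary slackness (lambda_i * g_i(x) = 0 for all i): OK

Verdict: the first failing condition is dual_feasibility -> dual.

dual


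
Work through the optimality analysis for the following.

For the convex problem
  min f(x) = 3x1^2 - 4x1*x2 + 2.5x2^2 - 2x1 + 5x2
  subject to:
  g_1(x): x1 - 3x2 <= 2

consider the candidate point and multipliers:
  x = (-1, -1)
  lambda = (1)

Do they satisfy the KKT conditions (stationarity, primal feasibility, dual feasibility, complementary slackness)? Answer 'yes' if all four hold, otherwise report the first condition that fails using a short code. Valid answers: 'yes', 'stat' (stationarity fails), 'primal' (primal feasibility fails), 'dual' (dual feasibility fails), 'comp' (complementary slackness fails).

Gradient of f: grad f(x) = Q x + c = (-4, 4)
Constraint values g_i(x) = a_i^T x - b_i:
  g_1((-1, -1)) = 0
Stationarity residual: grad f(x) + sum_i lambda_i a_i = (-3, 1)
  -> stationarity FAILS
Primal feasibility (all g_i <= 0): OK
Dual feasibility (all lambda_i >= 0): OK
Complementary slackness (lambda_i * g_i(x) = 0 for all i): OK

Verdict: the first failing condition is stationarity -> stat.

stat


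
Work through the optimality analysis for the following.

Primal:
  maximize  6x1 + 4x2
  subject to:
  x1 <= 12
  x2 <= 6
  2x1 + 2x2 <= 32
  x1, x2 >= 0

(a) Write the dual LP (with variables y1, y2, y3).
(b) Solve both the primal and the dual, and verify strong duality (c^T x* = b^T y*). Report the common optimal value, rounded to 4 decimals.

The standard primal-dual pair for 'max c^T x s.t. A x <= b, x >= 0' is:
  Dual:  min b^T y  s.t.  A^T y >= c,  y >= 0.

So the dual LP is:
  minimize  12y1 + 6y2 + 32y3
  subject to:
    y1 + 2y3 >= 6
    y2 + 2y3 >= 4
    y1, y2, y3 >= 0

Solving the primal: x* = (12, 4).
  primal value c^T x* = 88.
Solving the dual: y* = (2, 0, 2).
  dual value b^T y* = 88.
Strong duality: c^T x* = b^T y*. Confirmed.

88


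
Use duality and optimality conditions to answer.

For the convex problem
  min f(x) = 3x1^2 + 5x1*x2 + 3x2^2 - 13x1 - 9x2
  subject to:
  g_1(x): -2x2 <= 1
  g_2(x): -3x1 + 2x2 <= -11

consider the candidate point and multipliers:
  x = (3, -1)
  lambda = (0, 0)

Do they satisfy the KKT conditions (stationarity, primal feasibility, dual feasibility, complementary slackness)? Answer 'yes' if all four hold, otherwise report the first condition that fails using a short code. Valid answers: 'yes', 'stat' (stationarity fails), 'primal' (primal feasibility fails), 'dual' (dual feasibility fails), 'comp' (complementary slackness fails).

Gradient of f: grad f(x) = Q x + c = (0, 0)
Constraint values g_i(x) = a_i^T x - b_i:
  g_1((3, -1)) = 1
  g_2((3, -1)) = 0
Stationarity residual: grad f(x) + sum_i lambda_i a_i = (0, 0)
  -> stationarity OK
Primal feasibility (all g_i <= 0): FAILS
Dual feasibility (all lambda_i >= 0): OK
Complementary slackness (lambda_i * g_i(x) = 0 for all i): OK

Verdict: the first failing condition is primal_feasibility -> primal.

primal


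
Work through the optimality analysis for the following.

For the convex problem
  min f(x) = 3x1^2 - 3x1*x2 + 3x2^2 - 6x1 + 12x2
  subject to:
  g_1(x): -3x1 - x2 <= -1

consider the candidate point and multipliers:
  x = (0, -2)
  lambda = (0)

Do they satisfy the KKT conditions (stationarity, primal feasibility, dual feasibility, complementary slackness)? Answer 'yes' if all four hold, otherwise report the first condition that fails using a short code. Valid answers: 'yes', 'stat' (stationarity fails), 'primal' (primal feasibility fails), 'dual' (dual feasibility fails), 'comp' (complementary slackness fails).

Gradient of f: grad f(x) = Q x + c = (0, 0)
Constraint values g_i(x) = a_i^T x - b_i:
  g_1((0, -2)) = 3
Stationarity residual: grad f(x) + sum_i lambda_i a_i = (0, 0)
  -> stationarity OK
Primal feasibility (all g_i <= 0): FAILS
Dual feasibility (all lambda_i >= 0): OK
Complementary slackness (lambda_i * g_i(x) = 0 for all i): OK

Verdict: the first failing condition is primal_feasibility -> primal.

primal


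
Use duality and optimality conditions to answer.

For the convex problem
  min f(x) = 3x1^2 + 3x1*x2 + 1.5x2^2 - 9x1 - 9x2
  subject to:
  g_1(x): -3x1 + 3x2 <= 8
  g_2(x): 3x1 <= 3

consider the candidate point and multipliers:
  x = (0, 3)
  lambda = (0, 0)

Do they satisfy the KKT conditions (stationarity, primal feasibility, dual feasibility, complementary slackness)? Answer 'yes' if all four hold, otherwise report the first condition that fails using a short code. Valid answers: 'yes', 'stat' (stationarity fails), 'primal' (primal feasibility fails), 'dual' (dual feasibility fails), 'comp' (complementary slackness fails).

Gradient of f: grad f(x) = Q x + c = (0, 0)
Constraint values g_i(x) = a_i^T x - b_i:
  g_1((0, 3)) = 1
  g_2((0, 3)) = -3
Stationarity residual: grad f(x) + sum_i lambda_i a_i = (0, 0)
  -> stationarity OK
Primal feasibility (all g_i <= 0): FAILS
Dual feasibility (all lambda_i >= 0): OK
Complementary slackness (lambda_i * g_i(x) = 0 for all i): OK

Verdict: the first failing condition is primal_feasibility -> primal.

primal
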